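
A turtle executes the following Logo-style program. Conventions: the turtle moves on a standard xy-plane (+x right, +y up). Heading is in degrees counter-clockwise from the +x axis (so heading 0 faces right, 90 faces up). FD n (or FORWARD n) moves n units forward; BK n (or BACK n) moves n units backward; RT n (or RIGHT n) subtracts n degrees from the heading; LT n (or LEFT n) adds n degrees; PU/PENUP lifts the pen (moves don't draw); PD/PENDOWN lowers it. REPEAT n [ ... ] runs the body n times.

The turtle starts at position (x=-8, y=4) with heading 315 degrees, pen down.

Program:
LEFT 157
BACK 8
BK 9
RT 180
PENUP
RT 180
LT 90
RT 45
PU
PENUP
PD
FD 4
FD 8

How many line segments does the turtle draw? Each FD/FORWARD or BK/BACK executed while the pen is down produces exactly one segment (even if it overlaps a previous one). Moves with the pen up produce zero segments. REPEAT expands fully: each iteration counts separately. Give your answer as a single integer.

Executing turtle program step by step:
Start: pos=(-8,4), heading=315, pen down
LT 157: heading 315 -> 112
BK 8: (-8,4) -> (-5.003,-3.417) [heading=112, draw]
BK 9: (-5.003,-3.417) -> (-1.632,-11.762) [heading=112, draw]
RT 180: heading 112 -> 292
PU: pen up
RT 180: heading 292 -> 112
LT 90: heading 112 -> 202
RT 45: heading 202 -> 157
PU: pen up
PU: pen up
PD: pen down
FD 4: (-1.632,-11.762) -> (-5.314,-10.199) [heading=157, draw]
FD 8: (-5.314,-10.199) -> (-12.678,-7.073) [heading=157, draw]
Final: pos=(-12.678,-7.073), heading=157, 4 segment(s) drawn
Segments drawn: 4

Answer: 4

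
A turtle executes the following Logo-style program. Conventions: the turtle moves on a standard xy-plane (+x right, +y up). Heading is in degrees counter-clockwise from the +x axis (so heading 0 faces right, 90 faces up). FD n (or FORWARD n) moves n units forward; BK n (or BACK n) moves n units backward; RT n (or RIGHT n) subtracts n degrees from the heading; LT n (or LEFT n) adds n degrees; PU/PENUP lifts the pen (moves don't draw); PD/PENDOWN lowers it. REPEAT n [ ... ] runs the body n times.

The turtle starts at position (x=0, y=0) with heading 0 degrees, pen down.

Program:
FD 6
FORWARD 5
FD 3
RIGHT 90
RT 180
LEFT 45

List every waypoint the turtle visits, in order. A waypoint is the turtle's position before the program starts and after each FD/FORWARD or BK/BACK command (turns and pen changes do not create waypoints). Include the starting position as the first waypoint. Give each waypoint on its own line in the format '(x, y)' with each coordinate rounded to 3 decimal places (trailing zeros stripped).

Answer: (0, 0)
(6, 0)
(11, 0)
(14, 0)

Derivation:
Executing turtle program step by step:
Start: pos=(0,0), heading=0, pen down
FD 6: (0,0) -> (6,0) [heading=0, draw]
FD 5: (6,0) -> (11,0) [heading=0, draw]
FD 3: (11,0) -> (14,0) [heading=0, draw]
RT 90: heading 0 -> 270
RT 180: heading 270 -> 90
LT 45: heading 90 -> 135
Final: pos=(14,0), heading=135, 3 segment(s) drawn
Waypoints (4 total):
(0, 0)
(6, 0)
(11, 0)
(14, 0)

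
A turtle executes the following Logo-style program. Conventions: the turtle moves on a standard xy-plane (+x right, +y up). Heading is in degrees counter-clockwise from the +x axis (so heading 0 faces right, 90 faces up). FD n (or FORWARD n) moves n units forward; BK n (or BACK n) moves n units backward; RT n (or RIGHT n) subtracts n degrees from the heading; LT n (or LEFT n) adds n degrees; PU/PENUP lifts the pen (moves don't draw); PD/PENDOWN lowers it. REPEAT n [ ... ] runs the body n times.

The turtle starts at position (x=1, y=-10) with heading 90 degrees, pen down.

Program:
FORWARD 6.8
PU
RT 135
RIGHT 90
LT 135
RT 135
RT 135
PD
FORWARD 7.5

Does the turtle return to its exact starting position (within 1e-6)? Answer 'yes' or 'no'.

Answer: no

Derivation:
Executing turtle program step by step:
Start: pos=(1,-10), heading=90, pen down
FD 6.8: (1,-10) -> (1,-3.2) [heading=90, draw]
PU: pen up
RT 135: heading 90 -> 315
RT 90: heading 315 -> 225
LT 135: heading 225 -> 0
RT 135: heading 0 -> 225
RT 135: heading 225 -> 90
PD: pen down
FD 7.5: (1,-3.2) -> (1,4.3) [heading=90, draw]
Final: pos=(1,4.3), heading=90, 2 segment(s) drawn

Start position: (1, -10)
Final position: (1, 4.3)
Distance = 14.3; >= 1e-6 -> NOT closed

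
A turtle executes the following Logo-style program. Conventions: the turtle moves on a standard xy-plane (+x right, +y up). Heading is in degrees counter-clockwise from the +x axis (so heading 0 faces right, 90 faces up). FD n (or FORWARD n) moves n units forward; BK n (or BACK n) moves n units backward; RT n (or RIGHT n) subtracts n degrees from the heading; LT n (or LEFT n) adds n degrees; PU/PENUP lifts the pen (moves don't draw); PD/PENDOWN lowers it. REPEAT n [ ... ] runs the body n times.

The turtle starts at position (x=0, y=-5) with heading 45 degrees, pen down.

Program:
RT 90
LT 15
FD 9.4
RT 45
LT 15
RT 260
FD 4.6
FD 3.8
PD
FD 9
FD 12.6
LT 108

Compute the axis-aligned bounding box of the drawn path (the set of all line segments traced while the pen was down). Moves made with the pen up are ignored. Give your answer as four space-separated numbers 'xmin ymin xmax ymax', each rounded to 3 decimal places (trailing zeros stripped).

Executing turtle program step by step:
Start: pos=(0,-5), heading=45, pen down
RT 90: heading 45 -> 315
LT 15: heading 315 -> 330
FD 9.4: (0,-5) -> (8.141,-9.7) [heading=330, draw]
RT 45: heading 330 -> 285
LT 15: heading 285 -> 300
RT 260: heading 300 -> 40
FD 4.6: (8.141,-9.7) -> (11.664,-6.743) [heading=40, draw]
FD 3.8: (11.664,-6.743) -> (14.575,-4.301) [heading=40, draw]
PD: pen down
FD 9: (14.575,-4.301) -> (21.47,1.485) [heading=40, draw]
FD 12.6: (21.47,1.485) -> (31.122,9.584) [heading=40, draw]
LT 108: heading 40 -> 148
Final: pos=(31.122,9.584), heading=148, 5 segment(s) drawn

Segment endpoints: x in {0, 8.141, 11.664, 14.575, 21.47, 31.122}, y in {-9.7, -6.743, -5, -4.301, 1.485, 9.584}
xmin=0, ymin=-9.7, xmax=31.122, ymax=9.584

Answer: 0 -9.7 31.122 9.584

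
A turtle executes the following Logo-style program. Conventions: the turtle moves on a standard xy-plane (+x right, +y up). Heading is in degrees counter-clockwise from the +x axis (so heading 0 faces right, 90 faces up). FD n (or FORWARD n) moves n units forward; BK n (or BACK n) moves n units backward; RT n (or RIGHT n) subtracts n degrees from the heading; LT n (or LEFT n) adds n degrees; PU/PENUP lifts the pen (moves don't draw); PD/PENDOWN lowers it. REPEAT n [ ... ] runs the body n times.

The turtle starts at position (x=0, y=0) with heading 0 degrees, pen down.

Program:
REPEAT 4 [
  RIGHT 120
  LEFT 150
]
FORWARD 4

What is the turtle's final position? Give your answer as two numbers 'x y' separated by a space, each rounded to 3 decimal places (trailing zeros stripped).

Answer: -2 3.464

Derivation:
Executing turtle program step by step:
Start: pos=(0,0), heading=0, pen down
REPEAT 4 [
  -- iteration 1/4 --
  RT 120: heading 0 -> 240
  LT 150: heading 240 -> 30
  -- iteration 2/4 --
  RT 120: heading 30 -> 270
  LT 150: heading 270 -> 60
  -- iteration 3/4 --
  RT 120: heading 60 -> 300
  LT 150: heading 300 -> 90
  -- iteration 4/4 --
  RT 120: heading 90 -> 330
  LT 150: heading 330 -> 120
]
FD 4: (0,0) -> (-2,3.464) [heading=120, draw]
Final: pos=(-2,3.464), heading=120, 1 segment(s) drawn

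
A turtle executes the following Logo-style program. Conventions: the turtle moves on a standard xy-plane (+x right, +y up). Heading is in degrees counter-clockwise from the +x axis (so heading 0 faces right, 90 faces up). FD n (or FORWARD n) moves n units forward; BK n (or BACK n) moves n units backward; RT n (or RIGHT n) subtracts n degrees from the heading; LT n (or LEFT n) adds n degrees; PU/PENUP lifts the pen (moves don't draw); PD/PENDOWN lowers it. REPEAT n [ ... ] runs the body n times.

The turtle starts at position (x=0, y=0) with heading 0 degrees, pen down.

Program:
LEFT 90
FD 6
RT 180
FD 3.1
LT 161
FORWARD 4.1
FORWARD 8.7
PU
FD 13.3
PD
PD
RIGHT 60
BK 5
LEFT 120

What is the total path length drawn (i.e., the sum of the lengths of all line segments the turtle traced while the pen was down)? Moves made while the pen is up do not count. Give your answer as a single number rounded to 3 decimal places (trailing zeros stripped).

Answer: 26.9

Derivation:
Executing turtle program step by step:
Start: pos=(0,0), heading=0, pen down
LT 90: heading 0 -> 90
FD 6: (0,0) -> (0,6) [heading=90, draw]
RT 180: heading 90 -> 270
FD 3.1: (0,6) -> (0,2.9) [heading=270, draw]
LT 161: heading 270 -> 71
FD 4.1: (0,2.9) -> (1.335,6.777) [heading=71, draw]
FD 8.7: (1.335,6.777) -> (4.167,15.003) [heading=71, draw]
PU: pen up
FD 13.3: (4.167,15.003) -> (8.497,27.578) [heading=71, move]
PD: pen down
PD: pen down
RT 60: heading 71 -> 11
BK 5: (8.497,27.578) -> (3.589,26.624) [heading=11, draw]
LT 120: heading 11 -> 131
Final: pos=(3.589,26.624), heading=131, 5 segment(s) drawn

Segment lengths:
  seg 1: (0,0) -> (0,6), length = 6
  seg 2: (0,6) -> (0,2.9), length = 3.1
  seg 3: (0,2.9) -> (1.335,6.777), length = 4.1
  seg 4: (1.335,6.777) -> (4.167,15.003), length = 8.7
  seg 5: (8.497,27.578) -> (3.589,26.624), length = 5
Total = 26.9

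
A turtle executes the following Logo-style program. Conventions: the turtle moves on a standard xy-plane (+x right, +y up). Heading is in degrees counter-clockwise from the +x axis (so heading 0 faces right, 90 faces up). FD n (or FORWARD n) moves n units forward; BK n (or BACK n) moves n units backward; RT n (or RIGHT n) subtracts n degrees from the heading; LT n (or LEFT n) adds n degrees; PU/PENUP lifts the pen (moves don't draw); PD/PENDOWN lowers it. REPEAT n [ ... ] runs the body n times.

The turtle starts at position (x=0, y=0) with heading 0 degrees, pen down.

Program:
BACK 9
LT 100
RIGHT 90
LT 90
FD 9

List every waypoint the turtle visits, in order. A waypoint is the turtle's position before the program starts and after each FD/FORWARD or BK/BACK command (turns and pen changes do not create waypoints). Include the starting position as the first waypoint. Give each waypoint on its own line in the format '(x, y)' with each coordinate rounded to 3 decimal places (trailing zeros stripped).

Answer: (0, 0)
(-9, 0)
(-10.563, 8.863)

Derivation:
Executing turtle program step by step:
Start: pos=(0,0), heading=0, pen down
BK 9: (0,0) -> (-9,0) [heading=0, draw]
LT 100: heading 0 -> 100
RT 90: heading 100 -> 10
LT 90: heading 10 -> 100
FD 9: (-9,0) -> (-10.563,8.863) [heading=100, draw]
Final: pos=(-10.563,8.863), heading=100, 2 segment(s) drawn
Waypoints (3 total):
(0, 0)
(-9, 0)
(-10.563, 8.863)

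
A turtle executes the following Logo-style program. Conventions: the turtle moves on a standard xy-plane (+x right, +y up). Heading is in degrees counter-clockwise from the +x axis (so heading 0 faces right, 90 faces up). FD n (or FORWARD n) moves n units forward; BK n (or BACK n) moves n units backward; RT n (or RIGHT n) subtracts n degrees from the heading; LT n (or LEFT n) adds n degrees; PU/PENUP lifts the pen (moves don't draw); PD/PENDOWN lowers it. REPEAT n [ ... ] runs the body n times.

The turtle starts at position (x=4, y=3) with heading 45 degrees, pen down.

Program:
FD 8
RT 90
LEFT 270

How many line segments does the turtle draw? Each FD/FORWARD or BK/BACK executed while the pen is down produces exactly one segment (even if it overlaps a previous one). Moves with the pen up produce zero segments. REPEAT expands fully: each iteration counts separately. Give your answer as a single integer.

Answer: 1

Derivation:
Executing turtle program step by step:
Start: pos=(4,3), heading=45, pen down
FD 8: (4,3) -> (9.657,8.657) [heading=45, draw]
RT 90: heading 45 -> 315
LT 270: heading 315 -> 225
Final: pos=(9.657,8.657), heading=225, 1 segment(s) drawn
Segments drawn: 1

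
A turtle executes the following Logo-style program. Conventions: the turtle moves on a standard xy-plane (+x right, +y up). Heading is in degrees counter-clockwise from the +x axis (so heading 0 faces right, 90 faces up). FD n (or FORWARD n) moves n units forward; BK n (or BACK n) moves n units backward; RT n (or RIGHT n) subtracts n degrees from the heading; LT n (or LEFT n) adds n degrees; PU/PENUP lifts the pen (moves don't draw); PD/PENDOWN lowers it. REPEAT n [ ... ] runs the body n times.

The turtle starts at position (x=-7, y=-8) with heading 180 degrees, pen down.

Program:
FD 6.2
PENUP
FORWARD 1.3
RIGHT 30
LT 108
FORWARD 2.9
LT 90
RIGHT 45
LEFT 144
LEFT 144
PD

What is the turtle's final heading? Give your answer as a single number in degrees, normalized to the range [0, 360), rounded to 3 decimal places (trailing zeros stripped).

Answer: 231

Derivation:
Executing turtle program step by step:
Start: pos=(-7,-8), heading=180, pen down
FD 6.2: (-7,-8) -> (-13.2,-8) [heading=180, draw]
PU: pen up
FD 1.3: (-13.2,-8) -> (-14.5,-8) [heading=180, move]
RT 30: heading 180 -> 150
LT 108: heading 150 -> 258
FD 2.9: (-14.5,-8) -> (-15.103,-10.837) [heading=258, move]
LT 90: heading 258 -> 348
RT 45: heading 348 -> 303
LT 144: heading 303 -> 87
LT 144: heading 87 -> 231
PD: pen down
Final: pos=(-15.103,-10.837), heading=231, 1 segment(s) drawn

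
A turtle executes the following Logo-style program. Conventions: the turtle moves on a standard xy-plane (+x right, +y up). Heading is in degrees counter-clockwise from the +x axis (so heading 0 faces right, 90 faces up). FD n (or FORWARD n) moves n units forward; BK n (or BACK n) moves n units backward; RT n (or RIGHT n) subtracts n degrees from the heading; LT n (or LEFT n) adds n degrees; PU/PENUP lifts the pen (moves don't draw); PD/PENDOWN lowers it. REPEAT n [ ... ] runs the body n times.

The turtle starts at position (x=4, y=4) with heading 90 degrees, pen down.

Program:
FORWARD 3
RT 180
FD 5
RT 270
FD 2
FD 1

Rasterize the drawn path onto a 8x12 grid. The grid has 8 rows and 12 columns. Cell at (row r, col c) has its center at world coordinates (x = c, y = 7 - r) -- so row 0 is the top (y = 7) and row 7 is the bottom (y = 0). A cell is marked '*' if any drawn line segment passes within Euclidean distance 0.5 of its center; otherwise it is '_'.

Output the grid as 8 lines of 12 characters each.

Answer: ____*_______
____*_______
____*_______
____*_______
____*_______
____****____
____________
____________

Derivation:
Segment 0: (4,4) -> (4,7)
Segment 1: (4,7) -> (4,2)
Segment 2: (4,2) -> (6,2)
Segment 3: (6,2) -> (7,2)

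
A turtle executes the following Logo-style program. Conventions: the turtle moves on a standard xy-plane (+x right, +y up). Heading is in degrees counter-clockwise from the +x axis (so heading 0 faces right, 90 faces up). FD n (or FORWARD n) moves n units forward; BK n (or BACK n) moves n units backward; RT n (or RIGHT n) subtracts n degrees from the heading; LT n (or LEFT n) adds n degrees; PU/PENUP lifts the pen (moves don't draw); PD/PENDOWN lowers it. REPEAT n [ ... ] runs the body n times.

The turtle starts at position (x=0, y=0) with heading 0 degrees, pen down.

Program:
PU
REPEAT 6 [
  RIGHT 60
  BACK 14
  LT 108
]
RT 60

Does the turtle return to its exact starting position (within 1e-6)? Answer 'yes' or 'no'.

Executing turtle program step by step:
Start: pos=(0,0), heading=0, pen down
PU: pen up
REPEAT 6 [
  -- iteration 1/6 --
  RT 60: heading 0 -> 300
  BK 14: (0,0) -> (-7,12.124) [heading=300, move]
  LT 108: heading 300 -> 48
  -- iteration 2/6 --
  RT 60: heading 48 -> 348
  BK 14: (-7,12.124) -> (-20.694,15.035) [heading=348, move]
  LT 108: heading 348 -> 96
  -- iteration 3/6 --
  RT 60: heading 96 -> 36
  BK 14: (-20.694,15.035) -> (-32.02,6.806) [heading=36, move]
  LT 108: heading 36 -> 144
  -- iteration 4/6 --
  RT 60: heading 144 -> 84
  BK 14: (-32.02,6.806) -> (-33.484,-7.117) [heading=84, move]
  LT 108: heading 84 -> 192
  -- iteration 5/6 --
  RT 60: heading 192 -> 132
  BK 14: (-33.484,-7.117) -> (-24.116,-17.521) [heading=132, move]
  LT 108: heading 132 -> 240
  -- iteration 6/6 --
  RT 60: heading 240 -> 180
  BK 14: (-24.116,-17.521) -> (-10.116,-17.521) [heading=180, move]
  LT 108: heading 180 -> 288
]
RT 60: heading 288 -> 228
Final: pos=(-10.116,-17.521), heading=228, 0 segment(s) drawn

Start position: (0, 0)
Final position: (-10.116, -17.521)
Distance = 20.232; >= 1e-6 -> NOT closed

Answer: no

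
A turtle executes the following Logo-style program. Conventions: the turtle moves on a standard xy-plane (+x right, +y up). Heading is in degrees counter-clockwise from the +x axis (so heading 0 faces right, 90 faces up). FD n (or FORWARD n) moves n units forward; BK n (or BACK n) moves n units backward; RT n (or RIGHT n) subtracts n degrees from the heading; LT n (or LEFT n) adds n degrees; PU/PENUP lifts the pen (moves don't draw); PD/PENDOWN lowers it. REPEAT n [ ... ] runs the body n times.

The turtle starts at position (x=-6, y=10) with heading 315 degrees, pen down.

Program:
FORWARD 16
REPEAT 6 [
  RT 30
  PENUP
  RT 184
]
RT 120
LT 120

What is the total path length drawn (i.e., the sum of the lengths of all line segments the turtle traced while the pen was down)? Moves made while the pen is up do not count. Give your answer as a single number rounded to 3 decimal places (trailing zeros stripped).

Executing turtle program step by step:
Start: pos=(-6,10), heading=315, pen down
FD 16: (-6,10) -> (5.314,-1.314) [heading=315, draw]
REPEAT 6 [
  -- iteration 1/6 --
  RT 30: heading 315 -> 285
  PU: pen up
  RT 184: heading 285 -> 101
  -- iteration 2/6 --
  RT 30: heading 101 -> 71
  PU: pen up
  RT 184: heading 71 -> 247
  -- iteration 3/6 --
  RT 30: heading 247 -> 217
  PU: pen up
  RT 184: heading 217 -> 33
  -- iteration 4/6 --
  RT 30: heading 33 -> 3
  PU: pen up
  RT 184: heading 3 -> 179
  -- iteration 5/6 --
  RT 30: heading 179 -> 149
  PU: pen up
  RT 184: heading 149 -> 325
  -- iteration 6/6 --
  RT 30: heading 325 -> 295
  PU: pen up
  RT 184: heading 295 -> 111
]
RT 120: heading 111 -> 351
LT 120: heading 351 -> 111
Final: pos=(5.314,-1.314), heading=111, 1 segment(s) drawn

Segment lengths:
  seg 1: (-6,10) -> (5.314,-1.314), length = 16
Total = 16

Answer: 16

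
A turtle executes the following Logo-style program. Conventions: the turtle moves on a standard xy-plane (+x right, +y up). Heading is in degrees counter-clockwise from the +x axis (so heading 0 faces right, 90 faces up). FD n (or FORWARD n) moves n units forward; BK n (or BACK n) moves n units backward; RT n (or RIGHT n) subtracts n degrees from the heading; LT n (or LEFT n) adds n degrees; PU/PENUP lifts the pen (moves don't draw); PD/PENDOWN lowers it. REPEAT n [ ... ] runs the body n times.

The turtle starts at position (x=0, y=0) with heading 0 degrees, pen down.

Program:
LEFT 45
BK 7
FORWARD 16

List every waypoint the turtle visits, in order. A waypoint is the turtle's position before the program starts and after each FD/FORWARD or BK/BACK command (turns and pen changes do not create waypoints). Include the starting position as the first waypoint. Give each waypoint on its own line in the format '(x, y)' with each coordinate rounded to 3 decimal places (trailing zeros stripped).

Answer: (0, 0)
(-4.95, -4.95)
(6.364, 6.364)

Derivation:
Executing turtle program step by step:
Start: pos=(0,0), heading=0, pen down
LT 45: heading 0 -> 45
BK 7: (0,0) -> (-4.95,-4.95) [heading=45, draw]
FD 16: (-4.95,-4.95) -> (6.364,6.364) [heading=45, draw]
Final: pos=(6.364,6.364), heading=45, 2 segment(s) drawn
Waypoints (3 total):
(0, 0)
(-4.95, -4.95)
(6.364, 6.364)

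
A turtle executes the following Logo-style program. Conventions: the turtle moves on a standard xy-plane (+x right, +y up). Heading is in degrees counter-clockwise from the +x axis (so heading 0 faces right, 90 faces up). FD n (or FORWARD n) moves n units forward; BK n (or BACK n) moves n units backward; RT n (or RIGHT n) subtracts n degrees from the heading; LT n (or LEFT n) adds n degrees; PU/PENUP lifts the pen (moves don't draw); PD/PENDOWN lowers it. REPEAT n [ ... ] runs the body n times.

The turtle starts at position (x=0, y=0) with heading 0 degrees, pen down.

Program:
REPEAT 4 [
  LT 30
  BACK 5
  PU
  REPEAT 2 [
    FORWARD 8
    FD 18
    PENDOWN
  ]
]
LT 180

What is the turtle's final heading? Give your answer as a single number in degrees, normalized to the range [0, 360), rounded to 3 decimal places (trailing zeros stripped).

Answer: 300

Derivation:
Executing turtle program step by step:
Start: pos=(0,0), heading=0, pen down
REPEAT 4 [
  -- iteration 1/4 --
  LT 30: heading 0 -> 30
  BK 5: (0,0) -> (-4.33,-2.5) [heading=30, draw]
  PU: pen up
  REPEAT 2 [
    -- iteration 1/2 --
    FD 8: (-4.33,-2.5) -> (2.598,1.5) [heading=30, move]
    FD 18: (2.598,1.5) -> (18.187,10.5) [heading=30, move]
    PD: pen down
    -- iteration 2/2 --
    FD 8: (18.187,10.5) -> (25.115,14.5) [heading=30, draw]
    FD 18: (25.115,14.5) -> (40.703,23.5) [heading=30, draw]
    PD: pen down
  ]
  -- iteration 2/4 --
  LT 30: heading 30 -> 60
  BK 5: (40.703,23.5) -> (38.203,19.17) [heading=60, draw]
  PU: pen up
  REPEAT 2 [
    -- iteration 1/2 --
    FD 8: (38.203,19.17) -> (42.203,26.098) [heading=60, move]
    FD 18: (42.203,26.098) -> (51.203,41.687) [heading=60, move]
    PD: pen down
    -- iteration 2/2 --
    FD 8: (51.203,41.687) -> (55.203,48.615) [heading=60, draw]
    FD 18: (55.203,48.615) -> (64.203,64.203) [heading=60, draw]
    PD: pen down
  ]
  -- iteration 3/4 --
  LT 30: heading 60 -> 90
  BK 5: (64.203,64.203) -> (64.203,59.203) [heading=90, draw]
  PU: pen up
  REPEAT 2 [
    -- iteration 1/2 --
    FD 8: (64.203,59.203) -> (64.203,67.203) [heading=90, move]
    FD 18: (64.203,67.203) -> (64.203,85.203) [heading=90, move]
    PD: pen down
    -- iteration 2/2 --
    FD 8: (64.203,85.203) -> (64.203,93.203) [heading=90, draw]
    FD 18: (64.203,93.203) -> (64.203,111.203) [heading=90, draw]
    PD: pen down
  ]
  -- iteration 4/4 --
  LT 30: heading 90 -> 120
  BK 5: (64.203,111.203) -> (66.703,106.873) [heading=120, draw]
  PU: pen up
  REPEAT 2 [
    -- iteration 1/2 --
    FD 8: (66.703,106.873) -> (62.703,113.801) [heading=120, move]
    FD 18: (62.703,113.801) -> (53.703,129.39) [heading=120, move]
    PD: pen down
    -- iteration 2/2 --
    FD 8: (53.703,129.39) -> (49.703,136.318) [heading=120, draw]
    FD 18: (49.703,136.318) -> (40.703,151.906) [heading=120, draw]
    PD: pen down
  ]
]
LT 180: heading 120 -> 300
Final: pos=(40.703,151.906), heading=300, 12 segment(s) drawn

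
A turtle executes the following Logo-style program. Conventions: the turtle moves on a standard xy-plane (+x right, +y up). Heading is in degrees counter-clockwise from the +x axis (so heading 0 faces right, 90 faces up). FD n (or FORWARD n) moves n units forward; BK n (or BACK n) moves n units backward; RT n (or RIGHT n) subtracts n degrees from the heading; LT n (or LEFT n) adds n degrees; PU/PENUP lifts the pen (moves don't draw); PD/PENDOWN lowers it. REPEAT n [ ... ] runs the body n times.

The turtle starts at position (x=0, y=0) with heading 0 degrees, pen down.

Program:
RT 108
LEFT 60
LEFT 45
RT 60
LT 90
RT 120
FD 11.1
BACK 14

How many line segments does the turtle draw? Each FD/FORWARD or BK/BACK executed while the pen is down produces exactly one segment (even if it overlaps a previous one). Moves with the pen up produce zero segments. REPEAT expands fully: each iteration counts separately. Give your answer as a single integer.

Executing turtle program step by step:
Start: pos=(0,0), heading=0, pen down
RT 108: heading 0 -> 252
LT 60: heading 252 -> 312
LT 45: heading 312 -> 357
RT 60: heading 357 -> 297
LT 90: heading 297 -> 27
RT 120: heading 27 -> 267
FD 11.1: (0,0) -> (-0.581,-11.085) [heading=267, draw]
BK 14: (-0.581,-11.085) -> (0.152,2.896) [heading=267, draw]
Final: pos=(0.152,2.896), heading=267, 2 segment(s) drawn
Segments drawn: 2

Answer: 2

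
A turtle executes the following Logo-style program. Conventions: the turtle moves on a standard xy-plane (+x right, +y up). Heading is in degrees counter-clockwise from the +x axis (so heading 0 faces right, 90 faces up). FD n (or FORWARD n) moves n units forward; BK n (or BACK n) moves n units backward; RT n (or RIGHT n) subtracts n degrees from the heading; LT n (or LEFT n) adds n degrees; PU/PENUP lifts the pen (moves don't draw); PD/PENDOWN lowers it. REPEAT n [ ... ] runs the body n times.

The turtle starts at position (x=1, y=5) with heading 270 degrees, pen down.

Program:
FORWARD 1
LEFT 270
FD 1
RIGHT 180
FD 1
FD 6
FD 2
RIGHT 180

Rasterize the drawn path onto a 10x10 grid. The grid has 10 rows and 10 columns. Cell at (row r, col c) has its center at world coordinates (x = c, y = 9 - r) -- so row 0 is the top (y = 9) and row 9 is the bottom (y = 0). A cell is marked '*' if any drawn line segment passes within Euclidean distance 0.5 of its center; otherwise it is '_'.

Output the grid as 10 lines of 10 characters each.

Segment 0: (1,5) -> (1,4)
Segment 1: (1,4) -> (-0,4)
Segment 2: (-0,4) -> (1,4)
Segment 3: (1,4) -> (7,4)
Segment 4: (7,4) -> (9,4)

Answer: __________
__________
__________
__________
_*________
**********
__________
__________
__________
__________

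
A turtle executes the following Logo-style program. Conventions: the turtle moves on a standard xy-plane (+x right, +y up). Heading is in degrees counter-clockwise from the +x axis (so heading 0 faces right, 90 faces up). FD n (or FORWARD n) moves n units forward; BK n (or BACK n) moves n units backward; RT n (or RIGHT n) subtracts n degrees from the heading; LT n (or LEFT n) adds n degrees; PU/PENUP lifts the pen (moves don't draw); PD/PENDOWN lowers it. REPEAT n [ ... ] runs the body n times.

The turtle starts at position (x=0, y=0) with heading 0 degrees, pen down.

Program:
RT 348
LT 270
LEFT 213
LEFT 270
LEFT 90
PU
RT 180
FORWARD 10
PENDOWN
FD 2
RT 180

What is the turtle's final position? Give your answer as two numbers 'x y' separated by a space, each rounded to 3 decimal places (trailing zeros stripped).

Executing turtle program step by step:
Start: pos=(0,0), heading=0, pen down
RT 348: heading 0 -> 12
LT 270: heading 12 -> 282
LT 213: heading 282 -> 135
LT 270: heading 135 -> 45
LT 90: heading 45 -> 135
PU: pen up
RT 180: heading 135 -> 315
FD 10: (0,0) -> (7.071,-7.071) [heading=315, move]
PD: pen down
FD 2: (7.071,-7.071) -> (8.485,-8.485) [heading=315, draw]
RT 180: heading 315 -> 135
Final: pos=(8.485,-8.485), heading=135, 1 segment(s) drawn

Answer: 8.485 -8.485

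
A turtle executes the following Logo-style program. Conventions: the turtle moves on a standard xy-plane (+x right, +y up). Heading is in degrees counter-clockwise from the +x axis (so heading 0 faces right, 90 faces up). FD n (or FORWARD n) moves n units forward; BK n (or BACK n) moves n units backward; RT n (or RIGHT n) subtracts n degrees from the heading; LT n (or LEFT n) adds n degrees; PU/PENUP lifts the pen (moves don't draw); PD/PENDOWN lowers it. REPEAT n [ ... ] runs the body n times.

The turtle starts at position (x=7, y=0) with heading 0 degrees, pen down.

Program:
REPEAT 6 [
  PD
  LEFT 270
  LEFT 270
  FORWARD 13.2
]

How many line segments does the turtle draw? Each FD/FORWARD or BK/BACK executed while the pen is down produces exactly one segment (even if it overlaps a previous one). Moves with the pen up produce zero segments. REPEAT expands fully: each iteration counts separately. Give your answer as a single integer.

Executing turtle program step by step:
Start: pos=(7,0), heading=0, pen down
REPEAT 6 [
  -- iteration 1/6 --
  PD: pen down
  LT 270: heading 0 -> 270
  LT 270: heading 270 -> 180
  FD 13.2: (7,0) -> (-6.2,0) [heading=180, draw]
  -- iteration 2/6 --
  PD: pen down
  LT 270: heading 180 -> 90
  LT 270: heading 90 -> 0
  FD 13.2: (-6.2,0) -> (7,0) [heading=0, draw]
  -- iteration 3/6 --
  PD: pen down
  LT 270: heading 0 -> 270
  LT 270: heading 270 -> 180
  FD 13.2: (7,0) -> (-6.2,0) [heading=180, draw]
  -- iteration 4/6 --
  PD: pen down
  LT 270: heading 180 -> 90
  LT 270: heading 90 -> 0
  FD 13.2: (-6.2,0) -> (7,0) [heading=0, draw]
  -- iteration 5/6 --
  PD: pen down
  LT 270: heading 0 -> 270
  LT 270: heading 270 -> 180
  FD 13.2: (7,0) -> (-6.2,0) [heading=180, draw]
  -- iteration 6/6 --
  PD: pen down
  LT 270: heading 180 -> 90
  LT 270: heading 90 -> 0
  FD 13.2: (-6.2,0) -> (7,0) [heading=0, draw]
]
Final: pos=(7,0), heading=0, 6 segment(s) drawn
Segments drawn: 6

Answer: 6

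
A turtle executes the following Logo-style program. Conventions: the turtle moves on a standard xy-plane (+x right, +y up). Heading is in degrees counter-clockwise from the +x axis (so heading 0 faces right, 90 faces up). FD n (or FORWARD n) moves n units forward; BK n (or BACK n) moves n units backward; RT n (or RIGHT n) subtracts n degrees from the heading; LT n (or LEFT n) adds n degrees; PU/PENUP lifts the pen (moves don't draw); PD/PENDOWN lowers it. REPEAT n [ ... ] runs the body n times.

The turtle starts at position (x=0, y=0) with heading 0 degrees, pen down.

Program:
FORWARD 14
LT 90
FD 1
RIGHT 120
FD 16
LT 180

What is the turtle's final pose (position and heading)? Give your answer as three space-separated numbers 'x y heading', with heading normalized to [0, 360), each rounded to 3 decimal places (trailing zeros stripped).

Executing turtle program step by step:
Start: pos=(0,0), heading=0, pen down
FD 14: (0,0) -> (14,0) [heading=0, draw]
LT 90: heading 0 -> 90
FD 1: (14,0) -> (14,1) [heading=90, draw]
RT 120: heading 90 -> 330
FD 16: (14,1) -> (27.856,-7) [heading=330, draw]
LT 180: heading 330 -> 150
Final: pos=(27.856,-7), heading=150, 3 segment(s) drawn

Answer: 27.856 -7 150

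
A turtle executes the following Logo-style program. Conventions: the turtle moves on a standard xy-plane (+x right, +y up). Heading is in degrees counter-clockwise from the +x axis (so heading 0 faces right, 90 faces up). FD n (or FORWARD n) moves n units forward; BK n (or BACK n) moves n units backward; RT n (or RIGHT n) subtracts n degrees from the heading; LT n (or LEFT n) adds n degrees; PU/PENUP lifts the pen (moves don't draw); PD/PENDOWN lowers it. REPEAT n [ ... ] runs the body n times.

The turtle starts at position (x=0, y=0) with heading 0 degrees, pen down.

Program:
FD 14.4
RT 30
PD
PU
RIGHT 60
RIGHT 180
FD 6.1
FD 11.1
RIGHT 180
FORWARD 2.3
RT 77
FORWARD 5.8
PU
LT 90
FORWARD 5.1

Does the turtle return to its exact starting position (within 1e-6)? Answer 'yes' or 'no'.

Answer: no

Derivation:
Executing turtle program step by step:
Start: pos=(0,0), heading=0, pen down
FD 14.4: (0,0) -> (14.4,0) [heading=0, draw]
RT 30: heading 0 -> 330
PD: pen down
PU: pen up
RT 60: heading 330 -> 270
RT 180: heading 270 -> 90
FD 6.1: (14.4,0) -> (14.4,6.1) [heading=90, move]
FD 11.1: (14.4,6.1) -> (14.4,17.2) [heading=90, move]
RT 180: heading 90 -> 270
FD 2.3: (14.4,17.2) -> (14.4,14.9) [heading=270, move]
RT 77: heading 270 -> 193
FD 5.8: (14.4,14.9) -> (8.749,13.595) [heading=193, move]
PU: pen up
LT 90: heading 193 -> 283
FD 5.1: (8.749,13.595) -> (9.896,8.626) [heading=283, move]
Final: pos=(9.896,8.626), heading=283, 1 segment(s) drawn

Start position: (0, 0)
Final position: (9.896, 8.626)
Distance = 13.128; >= 1e-6 -> NOT closed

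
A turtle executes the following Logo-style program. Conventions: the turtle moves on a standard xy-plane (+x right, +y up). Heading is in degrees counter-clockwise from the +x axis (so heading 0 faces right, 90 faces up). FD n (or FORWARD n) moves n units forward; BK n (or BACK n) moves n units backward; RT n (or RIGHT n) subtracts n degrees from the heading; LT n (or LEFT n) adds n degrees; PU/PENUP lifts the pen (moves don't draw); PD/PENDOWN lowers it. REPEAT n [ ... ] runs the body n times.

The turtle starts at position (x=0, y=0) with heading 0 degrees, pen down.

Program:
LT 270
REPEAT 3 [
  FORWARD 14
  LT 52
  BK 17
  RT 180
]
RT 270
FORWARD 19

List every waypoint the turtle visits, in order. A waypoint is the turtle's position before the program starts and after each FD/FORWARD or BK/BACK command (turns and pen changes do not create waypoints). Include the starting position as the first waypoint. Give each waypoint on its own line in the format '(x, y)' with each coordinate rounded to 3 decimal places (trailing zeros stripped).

Executing turtle program step by step:
Start: pos=(0,0), heading=0, pen down
LT 270: heading 0 -> 270
REPEAT 3 [
  -- iteration 1/3 --
  FD 14: (0,0) -> (0,-14) [heading=270, draw]
  LT 52: heading 270 -> 322
  BK 17: (0,-14) -> (-13.396,-3.534) [heading=322, draw]
  RT 180: heading 322 -> 142
  -- iteration 2/3 --
  FD 14: (-13.396,-3.534) -> (-24.428,5.086) [heading=142, draw]
  LT 52: heading 142 -> 194
  BK 17: (-24.428,5.086) -> (-7.933,9.198) [heading=194, draw]
  RT 180: heading 194 -> 14
  -- iteration 3/3 --
  FD 14: (-7.933,9.198) -> (5.651,12.585) [heading=14, draw]
  LT 52: heading 14 -> 66
  BK 17: (5.651,12.585) -> (-1.264,-2.945) [heading=66, draw]
  RT 180: heading 66 -> 246
]
RT 270: heading 246 -> 336
FD 19: (-1.264,-2.945) -> (16.094,-10.673) [heading=336, draw]
Final: pos=(16.094,-10.673), heading=336, 7 segment(s) drawn
Waypoints (8 total):
(0, 0)
(0, -14)
(-13.396, -3.534)
(-24.428, 5.086)
(-7.933, 9.198)
(5.651, 12.585)
(-1.264, -2.945)
(16.094, -10.673)

Answer: (0, 0)
(0, -14)
(-13.396, -3.534)
(-24.428, 5.086)
(-7.933, 9.198)
(5.651, 12.585)
(-1.264, -2.945)
(16.094, -10.673)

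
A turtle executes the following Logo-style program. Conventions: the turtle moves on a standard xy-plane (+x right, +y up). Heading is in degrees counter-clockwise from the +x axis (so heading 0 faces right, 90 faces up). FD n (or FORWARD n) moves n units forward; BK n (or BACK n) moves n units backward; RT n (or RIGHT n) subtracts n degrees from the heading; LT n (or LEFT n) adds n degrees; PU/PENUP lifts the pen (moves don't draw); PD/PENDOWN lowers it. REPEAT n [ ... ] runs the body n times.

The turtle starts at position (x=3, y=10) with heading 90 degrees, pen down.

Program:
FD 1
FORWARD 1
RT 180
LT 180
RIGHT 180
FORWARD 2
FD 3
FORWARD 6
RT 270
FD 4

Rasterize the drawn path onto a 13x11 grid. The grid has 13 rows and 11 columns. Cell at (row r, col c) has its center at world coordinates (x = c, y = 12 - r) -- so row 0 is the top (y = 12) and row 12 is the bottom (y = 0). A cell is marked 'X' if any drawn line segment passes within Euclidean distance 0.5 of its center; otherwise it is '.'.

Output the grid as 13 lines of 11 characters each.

Segment 0: (3,10) -> (3,11)
Segment 1: (3,11) -> (3,12)
Segment 2: (3,12) -> (3,10)
Segment 3: (3,10) -> (3,7)
Segment 4: (3,7) -> (3,1)
Segment 5: (3,1) -> (7,1)

Answer: ...X.......
...X.......
...X.......
...X.......
...X.......
...X.......
...X.......
...X.......
...X.......
...X.......
...X.......
...XXXXX...
...........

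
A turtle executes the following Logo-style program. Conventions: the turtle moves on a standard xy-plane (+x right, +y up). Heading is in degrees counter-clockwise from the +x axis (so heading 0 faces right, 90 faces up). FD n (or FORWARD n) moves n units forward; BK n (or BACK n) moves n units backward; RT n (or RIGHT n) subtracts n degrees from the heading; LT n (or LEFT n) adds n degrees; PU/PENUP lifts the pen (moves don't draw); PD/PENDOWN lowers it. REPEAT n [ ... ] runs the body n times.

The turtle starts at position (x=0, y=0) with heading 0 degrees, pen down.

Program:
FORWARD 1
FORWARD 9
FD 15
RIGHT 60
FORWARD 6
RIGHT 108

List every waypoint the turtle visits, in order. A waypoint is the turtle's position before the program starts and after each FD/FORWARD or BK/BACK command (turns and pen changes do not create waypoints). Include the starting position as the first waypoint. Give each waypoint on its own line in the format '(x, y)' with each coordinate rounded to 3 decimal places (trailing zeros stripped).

Answer: (0, 0)
(1, 0)
(10, 0)
(25, 0)
(28, -5.196)

Derivation:
Executing turtle program step by step:
Start: pos=(0,0), heading=0, pen down
FD 1: (0,0) -> (1,0) [heading=0, draw]
FD 9: (1,0) -> (10,0) [heading=0, draw]
FD 15: (10,0) -> (25,0) [heading=0, draw]
RT 60: heading 0 -> 300
FD 6: (25,0) -> (28,-5.196) [heading=300, draw]
RT 108: heading 300 -> 192
Final: pos=(28,-5.196), heading=192, 4 segment(s) drawn
Waypoints (5 total):
(0, 0)
(1, 0)
(10, 0)
(25, 0)
(28, -5.196)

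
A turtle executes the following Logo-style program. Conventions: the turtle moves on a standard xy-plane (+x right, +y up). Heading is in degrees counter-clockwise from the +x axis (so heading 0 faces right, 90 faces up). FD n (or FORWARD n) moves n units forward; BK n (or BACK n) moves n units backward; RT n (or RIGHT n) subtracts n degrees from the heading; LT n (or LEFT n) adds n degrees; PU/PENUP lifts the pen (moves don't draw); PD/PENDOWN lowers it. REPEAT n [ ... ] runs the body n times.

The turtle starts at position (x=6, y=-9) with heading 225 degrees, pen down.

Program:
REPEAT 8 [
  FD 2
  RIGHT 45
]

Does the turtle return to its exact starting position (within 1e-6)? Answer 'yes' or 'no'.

Answer: yes

Derivation:
Executing turtle program step by step:
Start: pos=(6,-9), heading=225, pen down
REPEAT 8 [
  -- iteration 1/8 --
  FD 2: (6,-9) -> (4.586,-10.414) [heading=225, draw]
  RT 45: heading 225 -> 180
  -- iteration 2/8 --
  FD 2: (4.586,-10.414) -> (2.586,-10.414) [heading=180, draw]
  RT 45: heading 180 -> 135
  -- iteration 3/8 --
  FD 2: (2.586,-10.414) -> (1.172,-9) [heading=135, draw]
  RT 45: heading 135 -> 90
  -- iteration 4/8 --
  FD 2: (1.172,-9) -> (1.172,-7) [heading=90, draw]
  RT 45: heading 90 -> 45
  -- iteration 5/8 --
  FD 2: (1.172,-7) -> (2.586,-5.586) [heading=45, draw]
  RT 45: heading 45 -> 0
  -- iteration 6/8 --
  FD 2: (2.586,-5.586) -> (4.586,-5.586) [heading=0, draw]
  RT 45: heading 0 -> 315
  -- iteration 7/8 --
  FD 2: (4.586,-5.586) -> (6,-7) [heading=315, draw]
  RT 45: heading 315 -> 270
  -- iteration 8/8 --
  FD 2: (6,-7) -> (6,-9) [heading=270, draw]
  RT 45: heading 270 -> 225
]
Final: pos=(6,-9), heading=225, 8 segment(s) drawn

Start position: (6, -9)
Final position: (6, -9)
Distance = 0; < 1e-6 -> CLOSED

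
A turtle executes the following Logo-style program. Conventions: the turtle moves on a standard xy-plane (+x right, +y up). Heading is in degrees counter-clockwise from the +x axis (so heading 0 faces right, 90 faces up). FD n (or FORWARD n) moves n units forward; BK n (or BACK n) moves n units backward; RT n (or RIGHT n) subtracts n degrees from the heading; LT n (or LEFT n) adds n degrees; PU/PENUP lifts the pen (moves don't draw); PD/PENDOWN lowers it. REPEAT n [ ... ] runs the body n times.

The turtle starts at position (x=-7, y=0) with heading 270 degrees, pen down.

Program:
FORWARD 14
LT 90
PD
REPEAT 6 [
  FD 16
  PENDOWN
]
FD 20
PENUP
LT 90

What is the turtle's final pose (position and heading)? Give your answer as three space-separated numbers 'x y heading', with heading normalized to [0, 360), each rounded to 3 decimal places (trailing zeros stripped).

Executing turtle program step by step:
Start: pos=(-7,0), heading=270, pen down
FD 14: (-7,0) -> (-7,-14) [heading=270, draw]
LT 90: heading 270 -> 0
PD: pen down
REPEAT 6 [
  -- iteration 1/6 --
  FD 16: (-7,-14) -> (9,-14) [heading=0, draw]
  PD: pen down
  -- iteration 2/6 --
  FD 16: (9,-14) -> (25,-14) [heading=0, draw]
  PD: pen down
  -- iteration 3/6 --
  FD 16: (25,-14) -> (41,-14) [heading=0, draw]
  PD: pen down
  -- iteration 4/6 --
  FD 16: (41,-14) -> (57,-14) [heading=0, draw]
  PD: pen down
  -- iteration 5/6 --
  FD 16: (57,-14) -> (73,-14) [heading=0, draw]
  PD: pen down
  -- iteration 6/6 --
  FD 16: (73,-14) -> (89,-14) [heading=0, draw]
  PD: pen down
]
FD 20: (89,-14) -> (109,-14) [heading=0, draw]
PU: pen up
LT 90: heading 0 -> 90
Final: pos=(109,-14), heading=90, 8 segment(s) drawn

Answer: 109 -14 90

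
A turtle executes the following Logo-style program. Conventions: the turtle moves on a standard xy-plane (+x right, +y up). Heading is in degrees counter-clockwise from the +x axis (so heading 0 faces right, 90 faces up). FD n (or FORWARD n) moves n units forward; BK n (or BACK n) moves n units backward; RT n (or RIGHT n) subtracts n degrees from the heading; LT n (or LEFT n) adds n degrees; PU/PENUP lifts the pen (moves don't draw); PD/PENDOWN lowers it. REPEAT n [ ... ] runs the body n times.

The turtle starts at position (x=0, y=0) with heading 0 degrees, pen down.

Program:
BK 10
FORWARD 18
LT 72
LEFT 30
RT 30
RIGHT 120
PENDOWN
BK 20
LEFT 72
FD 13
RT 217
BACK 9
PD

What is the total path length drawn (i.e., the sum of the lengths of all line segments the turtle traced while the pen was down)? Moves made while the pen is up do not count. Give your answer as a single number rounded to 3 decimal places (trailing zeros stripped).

Executing turtle program step by step:
Start: pos=(0,0), heading=0, pen down
BK 10: (0,0) -> (-10,0) [heading=0, draw]
FD 18: (-10,0) -> (8,0) [heading=0, draw]
LT 72: heading 0 -> 72
LT 30: heading 72 -> 102
RT 30: heading 102 -> 72
RT 120: heading 72 -> 312
PD: pen down
BK 20: (8,0) -> (-5.383,14.863) [heading=312, draw]
LT 72: heading 312 -> 24
FD 13: (-5.383,14.863) -> (6.493,20.15) [heading=24, draw]
RT 217: heading 24 -> 167
BK 9: (6.493,20.15) -> (15.263,18.126) [heading=167, draw]
PD: pen down
Final: pos=(15.263,18.126), heading=167, 5 segment(s) drawn

Segment lengths:
  seg 1: (0,0) -> (-10,0), length = 10
  seg 2: (-10,0) -> (8,0), length = 18
  seg 3: (8,0) -> (-5.383,14.863), length = 20
  seg 4: (-5.383,14.863) -> (6.493,20.15), length = 13
  seg 5: (6.493,20.15) -> (15.263,18.126), length = 9
Total = 70

Answer: 70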